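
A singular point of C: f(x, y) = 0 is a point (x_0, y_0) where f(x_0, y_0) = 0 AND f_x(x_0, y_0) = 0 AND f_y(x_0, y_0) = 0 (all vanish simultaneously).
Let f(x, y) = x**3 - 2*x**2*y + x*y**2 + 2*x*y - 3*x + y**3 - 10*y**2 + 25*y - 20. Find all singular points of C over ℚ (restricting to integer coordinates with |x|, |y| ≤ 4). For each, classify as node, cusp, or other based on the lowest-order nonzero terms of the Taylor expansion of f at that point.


Singular points: {(2, 3)}; classification: cusp.

Compute partial derivatives:
  f_x = 3*x**2 - 4*x*y + y**2 + 2*y - 3.
  f_y = -2*x**2 + 2*x*y + 2*x + 3*y**2 - 20*y + 25.
Scan x_0 ∈ {−4, ..., 4}. For each x_0, f_y(x_0, y) is a polynomial in y; find its integer roots y ∈ {−4, ..., 4}, then test f_x and f at those candidates.
  x = -4: f_y(-4, y) = 3*y**2 - 28*y - 15; no integer root y with |y| ≤ 4.
  x = -3: f_y(-3, y) = 3*y**2 - 26*y + 1; no integer root y with |y| ≤ 4.
  x = -2: f_y(-2, y) = 3*y**2 - 24*y + 13; no integer root y with |y| ≤ 4.
  x = -1: f_y(-1, y) = 3*y**2 - 22*y + 21; no integer root y with |y| ≤ 4.
  x = 0: f_y(0, y) = 3*y**2 - 20*y + 25; no integer root y with |y| ≤ 4.
  x = 1: f_y(1, y) = 3*y**2 - 18*y + 25; no integer root y with |y| ≤ 4.
  x = 2: f_y(2, y) = 3*y**2 - 16*y + 21; vanishes at y ∈ {3}. (2, 3): f_x = 0, f = 0 — SINGULAR.
  x = 3: f_y(3, y) = 3*y**2 - 14*y + 13; no integer root y with |y| ≤ 4.
  x = 4: f_y(4, y) = 3*y**2 - 12*y + 1; no integer root y with |y| ≤ 4.
Only singular point on the grid: (2, 3).
Classify: substitute x = 2 + u, y = 3 + v and expand: f = u**3 - 2*u**2*v + u*v**2 + v**3 + v**2.
No constant or linear terms (consistent with a singular point). Quadratic part: v**2. Cubic part: u**3 - 2*u**2*v + u*v**2 + v**3.
The quadratic part v**2 is a perfect square, so there is a single (double) tangent line v = 0, i.e. y = 3. Restricting the cubic part to that line (v = 0) leaves u**3 ≠ 0, so f is not divisible by v and the branch is v² ≈ -u**3 to lowest order — this is a cusp.
Classification: cusp.


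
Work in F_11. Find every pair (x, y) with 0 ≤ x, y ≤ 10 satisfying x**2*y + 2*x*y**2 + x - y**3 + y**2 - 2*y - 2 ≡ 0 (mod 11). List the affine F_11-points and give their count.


Affine F_11-points: {(1, 1), (2, 0), (2, 8), (3, 4), (4, 7), (6, 5), (7, 1), (7, 7), (8, 4), (8, 5), (8, 8)}; count = 11.

For each of the 121 pairs (x, y) ∈ F_11², evaluate f(x, y) mod 11. Record the zeros.
  x = 0: [0↦9, 1↦7, 2↦1, 3↦7, 4↦8, 5↦9, 6↦4, 7↦9, 8↦7, 9↦3, 10↦2]  zeros at y ∈ ∅
  x = 1: [0↦10, 1↦0, 2↦1, 3↦7, 4↦1, 5↦10, 6↦6, 7↦5, 8↦1, 9↦10, 10↦4]  zeros at y ∈ {1}
  x = 2: [0↦0, 1↦6, 2↦5, 3↦2, 4↦2, 5↦10, 6↦9, 7↦4, 8↦0, 9↦2, 10↦4]  zeros at y ∈ {0, 8}
  x = 3: [0↦1, 1↦3, 2↦2, 3↦3, 4↦0, 5↦9, 6↦2, 7↦6, 8↦4, 9↦1, 10↦2]  zeros at y ∈ {4}
  x = 4: [0↦2, 1↦2, 2↦3, 3↦10, 4↦6, 5↦7, 6↦7, 7↦0, 8↦2, 9↦7, 10↦9]  zeros at y ∈ {7}
  x = 5: [0↦3, 1↦3, 2↦8, 3↦1, 4↦9, 5↦4, 6↦2, 7↦8, 8↦5, 9↦9, 10↦3]  zeros at y ∈ ∅
  x = 6: [0↦4, 1↦6, 2↦6, 3↦9, 4↦9, 5↦0, 6↦9, 7↦8, 8↦2, 9↦7, 10↦6]  zeros at y ∈ {5}
  x = 7: [0↦5, 1↦0, 2↦8, 3↦1, 4↦6, 5↦6, 6↦6, 7↦0, 8↦4, 9↦1, 10↦7]  zeros at y ∈ {1, 7}
  x = 8: [0↦6, 1↦7, 2↦3, 3↦10, 4↦0, 5↦0, 6↦4, 7↦6, 8↦0, 9↦2, 10↦6]  zeros at y ∈ {4, 5, 8}
  x = 9: [0↦7, 1↦5, 2↦2, 3↦3, 4↦2, 5↦4, 6↦3, 7↦4, 8↦1, 9↦10, 10↦3]  zeros at y ∈ ∅
  x = 10: [0↦8, 1↦5, 2↦5, 3↦2, 4↦1, 5↦7, 6↦3, 7↦5, 8↦7, 9↦3, 10↦9]  zeros at y ∈ ∅
Collecting zeros: affine points = {(1, 1), (2, 0), (2, 8), (3, 4), (4, 7), (6, 5), (7, 1), (7, 7), (8, 4), (8, 5), (8, 8)}.
Total count |C(F_11)_aff| = 11.


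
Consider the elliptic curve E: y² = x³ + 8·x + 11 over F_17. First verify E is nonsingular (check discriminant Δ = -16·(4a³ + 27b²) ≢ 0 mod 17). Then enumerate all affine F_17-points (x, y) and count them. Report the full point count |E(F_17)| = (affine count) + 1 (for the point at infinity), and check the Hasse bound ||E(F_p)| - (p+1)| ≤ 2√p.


Affine points = {(2, 1), (2, 16), (7, 6), (7, 11), (8, 3), (8, 14), (9, 8), (9, 9), (11, 6), (11, 11), (12, 4), (12, 13), (13, 0), (15, 2), (15, 15), (16, 6), (16, 11)}; affine count = 17; |E(F_17)| = 18.

Discriminant check: Δ ∝ 4a³ + 27b² = 4·8³ + 27·11² = 4·512 + 27·121 ≡ 11 (mod 17). Nonzero ⇒ E is nonsingular.
For each x ∈ F_17, compute rhs = x³ + 8·x + 11 mod 17, then count y ∈ F_17 with y² ≡ rhs.
  x = 0: rhs = 11, matching y values: none (0 points).
  x = 1: rhs = 3, matching y values: none (0 points).
  x = 2: rhs = 1, matching y values: 1, 16 (2 points).
  x = 3: rhs = 11, matching y values: none (0 points).
  x = 4: rhs = 5, matching y values: none (0 points).
  x = 5: rhs = 6, matching y values: none (0 points).
  x = 6: rhs = 3, matching y values: none (0 points).
  x = 7: rhs = 2, matching y values: 6, 11 (2 points).
  x = 8: rhs = 9, matching y values: 3, 14 (2 points).
  x = 9: rhs = 13, matching y values: 8, 9 (2 points).
  x = 10: rhs = 3, matching y values: none (0 points).
  x = 11: rhs = 2, matching y values: 6, 11 (2 points).
  x = 12: rhs = 16, matching y values: 4, 13 (2 points).
  x = 13: rhs = 0, matching y values: 0 (1 points).
  x = 14: rhs = 11, matching y values: none (0 points).
  x = 15: rhs = 4, matching y values: 2, 15 (2 points).
  x = 16: rhs = 2, matching y values: 6, 11 (2 points).
Total affine count: 17.
Full point count |E(F_17)| = 17 + 1 = 18.
Hasse bound: |18 − (17+1)| = |0| = 0 ≤ 2√17 ≈ 8.2462 ✓.


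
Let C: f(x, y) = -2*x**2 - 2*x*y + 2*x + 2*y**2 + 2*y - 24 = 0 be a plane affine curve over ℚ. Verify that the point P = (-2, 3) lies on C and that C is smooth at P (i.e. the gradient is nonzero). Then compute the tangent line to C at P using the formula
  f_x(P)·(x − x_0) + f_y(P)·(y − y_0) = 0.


Tangent line at P: 4*x + 18*y - 46 = 0.

Step 1: f(-2, 3) = 0, so P lies on C.
Step 2: partial derivatives
  f_x(x, y) = -4*x - 2*y + 2, f_y(x, y) = -2*x + 4*y + 2.
  f_x(P) = 4, f_y(P) = 18 (gradient nonzero, so P is smooth).
Step 3: tangent line at P: 4·(x − -2) + 18·(y − 3) = 0.
Expanding: 4*x + 18*y - 46 = 0.


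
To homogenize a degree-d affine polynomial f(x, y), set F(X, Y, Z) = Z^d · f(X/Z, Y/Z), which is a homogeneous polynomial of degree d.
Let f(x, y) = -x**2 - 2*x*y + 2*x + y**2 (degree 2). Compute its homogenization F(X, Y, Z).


F(X, Y, Z) = -X**2 - 2*X*Y + 2*X*Z + Y**2

deg(f) = 2.
Substitute x = X/Z, y = Y/Z into f, then multiply by Z^2.
  monomial -1·x^2·y^0 ↦ -1·X^2·Y^0·Z^0.
  monomial -2·x^1·y^1 ↦ -2·X^1·Y^1·Z^0.
  monomial 2·x^1·y^0 ↦ 2·X^1·Y^0·Z^1.
  monomial 1·x^0·y^2 ↦ 1·X^0·Y^2·Z^0.
Collecting: F(X, Y, Z) = -X**2 - 2*X*Y + 2*X*Z + Y**2.


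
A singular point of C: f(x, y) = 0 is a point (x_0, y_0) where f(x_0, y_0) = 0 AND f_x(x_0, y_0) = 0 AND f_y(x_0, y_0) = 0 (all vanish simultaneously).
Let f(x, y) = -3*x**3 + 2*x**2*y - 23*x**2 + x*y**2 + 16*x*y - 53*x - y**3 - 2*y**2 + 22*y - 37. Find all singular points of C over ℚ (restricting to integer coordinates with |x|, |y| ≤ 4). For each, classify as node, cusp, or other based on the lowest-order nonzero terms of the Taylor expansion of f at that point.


Singular points: {(-3, -2)}; classification: cusp.

Compute partial derivatives:
  f_x = -9*x**2 + 4*x*y - 46*x + y**2 + 16*y - 53.
  f_y = 2*x**2 + 2*x*y + 16*x - 3*y**2 - 4*y + 22.
Scan x_0 ∈ {−4, ..., 4}. For each x_0, f_y(x_0, y) is a polynomial in y; find its integer roots y ∈ {−4, ..., 4}, then test f_x and f at those candidates.
  x = -4: f_y(-4, y) = -3*y**2 - 12*y - 10; no integer root y with |y| ≤ 4.
  x = -3: f_y(-3, y) = -3*y**2 - 10*y - 8; vanishes at y ∈ {-2}. (-3, -2): f_x = 0, f = 0 — SINGULAR.
  x = -2: f_y(-2, y) = -3*y**2 - 8*y - 2; no integer root y with |y| ≤ 4.
  x = -1: f_y(-1, y) = -3*y**2 - 6*y + 8; no integer root y with |y| ≤ 4.
  x = 0: f_y(0, y) = -3*y**2 - 4*y + 22; no integer root y with |y| ≤ 4.
  x = 1: f_y(1, y) = -3*y**2 - 2*y + 40; vanishes at y ∈ {-4}. (1, -4): f_x = -172 ≠ 0.
  x = 2: f_y(2, y) = 62 - 3*y**2; no integer root y with |y| ≤ 4.
  x = 3: f_y(3, y) = -3*y**2 + 2*y + 88; no integer root y with |y| ≤ 4.
  x = 4: f_y(4, y) = -3*y**2 + 4*y + 118; no integer root y with |y| ≤ 4.
Only singular point on the grid: (-3, -2).
Classify: substitute x = -3 + u, y = -2 + v and expand: f = -3*u**3 + 2*u**2*v + u*v**2 - v**3 + v**2.
No constant or linear terms (consistent with a singular point). Quadratic part: v**2. Cubic part: -3*u**3 + 2*u**2*v + u*v**2 - v**3.
The quadratic part v**2 is a perfect square, so there is a single (double) tangent line v = 0, i.e. y = -2. Restricting the cubic part to that line (v = 0) leaves -3*u**3 ≠ 0, so f is not divisible by v and the branch is v² ≈ 3*u**3 to lowest order — this is a cusp.
Classification: cusp.


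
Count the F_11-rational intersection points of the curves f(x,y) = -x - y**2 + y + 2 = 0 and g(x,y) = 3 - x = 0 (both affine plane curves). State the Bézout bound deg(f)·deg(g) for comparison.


Common zeros: ∅; count = 0; Bézout bound = 2.

deg(f) = 2, deg(g) = 1, so Bézout bound = 2.
Scan x ∈ F_11. For each x, list the y ∈ F_11 with f(x, y) ≡ 0 and those with g(x, y) ≡ 0 (mod 11); the common zeros in that column are the intersection.
  x = 0: f ≡ 0 at y ∈ {2, 10}; g ≡ 0 at y ∈ ∅; common: ∅.
  x = 1: f ≡ 0 at y ∈ {4, 8}; g ≡ 0 at y ∈ ∅; common: ∅.
  x = 2: f ≡ 0 at y ∈ {0, 1}; g ≡ 0 at y ∈ ∅; common: ∅.
  x = 3: f ≡ 0 at y ∈ ∅; g ≡ 0 at y ∈ {0, 1, 2, 3, 4, 5, 6, 7, 8, 9, 10}; common: ∅.
  x = 4: f ≡ 0 at y ∈ {5, 7}; g ≡ 0 at y ∈ ∅; common: ∅.
  x = 5: f ≡ 0 at y ∈ {6}; g ≡ 0 at y ∈ ∅; common: ∅.
  x = 6: f ≡ 0 at y ∈ ∅; g ≡ 0 at y ∈ ∅; common: ∅.
  x = 7: f ≡ 0 at y ∈ {3, 9}; g ≡ 0 at y ∈ ∅; common: ∅.
  x = 8: f ≡ 0 at y ∈ ∅; g ≡ 0 at y ∈ ∅; common: ∅.
  x = 9: f ≡ 0 at y ∈ ∅; g ≡ 0 at y ∈ ∅; common: ∅.
  x = 10: f ≡ 0 at y ∈ ∅; g ≡ 0 at y ∈ ∅; common: ∅.
Collecting: common zeros = ∅, so the count is 0.
Comparison with the Bézout bound: 0 ≤ 2 = deg(f)·deg(g), as expected for curves with no common component (the affine F_11-count falls short of the bound because intersections may lie at infinity, over extension fields, or carry multiplicity).


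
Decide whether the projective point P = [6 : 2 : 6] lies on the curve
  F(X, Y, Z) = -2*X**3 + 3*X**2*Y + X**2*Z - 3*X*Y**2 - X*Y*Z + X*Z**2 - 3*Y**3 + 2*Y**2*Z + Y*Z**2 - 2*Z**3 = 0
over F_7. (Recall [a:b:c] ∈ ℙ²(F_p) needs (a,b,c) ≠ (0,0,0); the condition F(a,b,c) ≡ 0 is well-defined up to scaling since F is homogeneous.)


F(6,2,6) ≡ 2 (mod 7); P is NOT on the curve.

Evaluate F(6, 2, 6) term-by-term (mod 7).
  -2*X**3 ↦ -2·216·1·1 = -432
  3*X**2*Y ↦ 3·36·2·1 = 216
  X**2*Z ↦ 1·36·1·6 = 216
  -3*X*Y**2 ↦ -3·6·4·1 = -72
  -X*Y*Z ↦ -1·6·2·6 = -72
  X*Z**2 ↦ 1·6·1·36 = 216
  -3*Y**3 ↦ -3·1·8·1 = -24
  2*Y**2*Z ↦ 2·1·4·6 = 48
  Y*Z**2 ↦ 1·1·2·36 = 72
  -2*Z**3 ↦ -2·1·1·216 = -432
Sum: F(6, 2, 6) = (-432) + (216) + (216) + (-72) + (-72) + (216) + (-24) + (48) + (72) + (-432) = -264.
Reducing mod 7: -264 ≡ 2 (mod 7).
Since F(a, b, c) ≡ 2 ≠ 0 (mod 7), P does NOT lie on the curve.


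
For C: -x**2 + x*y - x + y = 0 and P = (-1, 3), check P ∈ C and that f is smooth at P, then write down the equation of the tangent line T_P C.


Tangent line at P: 4*x + 4 = 0.

Step 1: f(-1, 3) = 0, so P lies on C.
Step 2: partial derivatives
  f_x(x, y) = -2*x + y - 1, f_y(x, y) = x + 1.
  f_x(P) = 4, f_y(P) = 0 (gradient nonzero, so P is smooth).
Step 3: tangent line at P: 4·(x − -1) + 0·(y − 3) = 0.
Expanding: 4*x + 4 = 0.


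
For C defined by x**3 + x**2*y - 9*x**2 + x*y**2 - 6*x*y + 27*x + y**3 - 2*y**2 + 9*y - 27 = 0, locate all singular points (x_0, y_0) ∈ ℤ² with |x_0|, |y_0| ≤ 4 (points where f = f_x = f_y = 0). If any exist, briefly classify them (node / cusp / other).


Singular points: {(3, 0)}; classification: cusp.

Compute partial derivatives:
  f_x = 3*x**2 + 2*x*y - 18*x + y**2 - 6*y + 27.
  f_y = x**2 + 2*x*y - 6*x + 3*y**2 - 4*y + 9.
Scan x_0 ∈ {−4, ..., 4}. For each x_0, f_y(x_0, y) is a polynomial in y; find its integer roots y ∈ {−4, ..., 4}, then test f_x and f at those candidates.
  x = -4: f_y(-4, y) = 3*y**2 - 12*y + 49; no integer root y with |y| ≤ 4.
  x = -3: f_y(-3, y) = 3*y**2 - 10*y + 36; no integer root y with |y| ≤ 4.
  x = -2: f_y(-2, y) = 3*y**2 - 8*y + 25; no integer root y with |y| ≤ 4.
  x = -1: f_y(-1, y) = 3*y**2 - 6*y + 16; no integer root y with |y| ≤ 4.
  x = 0: f_y(0, y) = 3*y**2 - 4*y + 9; no integer root y with |y| ≤ 4.
  x = 1: f_y(1, y) = 3*y**2 - 2*y + 4; no integer root y with |y| ≤ 4.
  x = 2: f_y(2, y) = 3*y**2 + 1; no integer root y with |y| ≤ 4.
  x = 3: f_y(3, y) = 3*y**2 + 2*y; vanishes at y ∈ {0}. (3, 0): f_x = 0, f = 0 — SINGULAR.
  x = 4: f_y(4, y) = 3*y**2 + 4*y + 1; vanishes at y ∈ {-1}. (4, -1): f_x = 2 ≠ 0.
Only singular point on the grid: (3, 0).
Classify: substitute x = 3 + u, y = 0 + v and expand: f = u**3 + u**2*v + u*v**2 + v**3 + v**2.
No constant or linear terms (consistent with a singular point). Quadratic part: v**2. Cubic part: u**3 + u**2*v + u*v**2 + v**3.
The quadratic part v**2 is a perfect square, so there is a single (double) tangent line v = 0, i.e. y = 0. Restricting the cubic part to that line (v = 0) leaves u**3 ≠ 0, so f is not divisible by v and the branch is v² ≈ -u**3 to lowest order — this is a cusp.
Classification: cusp.


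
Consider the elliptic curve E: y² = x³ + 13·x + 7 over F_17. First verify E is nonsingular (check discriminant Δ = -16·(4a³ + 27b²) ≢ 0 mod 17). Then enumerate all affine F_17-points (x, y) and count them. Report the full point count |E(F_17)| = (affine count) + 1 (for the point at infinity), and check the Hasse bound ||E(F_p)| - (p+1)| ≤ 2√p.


Affine points = {(1, 2), (1, 15), (4, 2), (4, 15), (7, 4), (7, 13), (10, 7), (10, 10), (11, 6), (11, 11), (12, 2), (12, 15), (14, 3), (14, 14)}; affine count = 14; |E(F_17)| = 15.

Discriminant check: Δ ∝ 4a³ + 27b² = 4·13³ + 27·7² = 4·2197 + 27·49 ≡ 13 (mod 17). Nonzero ⇒ E is nonsingular.
For each x ∈ F_17, compute rhs = x³ + 13·x + 7 mod 17, then count y ∈ F_17 with y² ≡ rhs.
  x = 0: rhs = 7, matching y values: none (0 points).
  x = 1: rhs = 4, matching y values: 2, 15 (2 points).
  x = 2: rhs = 7, matching y values: none (0 points).
  x = 3: rhs = 5, matching y values: none (0 points).
  x = 4: rhs = 4, matching y values: 2, 15 (2 points).
  x = 5: rhs = 10, matching y values: none (0 points).
  x = 6: rhs = 12, matching y values: none (0 points).
  x = 7: rhs = 16, matching y values: 4, 13 (2 points).
  x = 8: rhs = 11, matching y values: none (0 points).
  x = 9: rhs = 3, matching y values: none (0 points).
  x = 10: rhs = 15, matching y values: 7, 10 (2 points).
  x = 11: rhs = 2, matching y values: 6, 11 (2 points).
  x = 12: rhs = 4, matching y values: 2, 15 (2 points).
  x = 13: rhs = 10, matching y values: none (0 points).
  x = 14: rhs = 9, matching y values: 3, 14 (2 points).
  x = 15: rhs = 7, matching y values: none (0 points).
  x = 16: rhs = 10, matching y values: none (0 points).
Total affine count: 14.
Full point count |E(F_17)| = 14 + 1 = 15.
Hasse bound: |15 − (17+1)| = |-3| = 3 ≤ 2√17 ≈ 8.2462 ✓.


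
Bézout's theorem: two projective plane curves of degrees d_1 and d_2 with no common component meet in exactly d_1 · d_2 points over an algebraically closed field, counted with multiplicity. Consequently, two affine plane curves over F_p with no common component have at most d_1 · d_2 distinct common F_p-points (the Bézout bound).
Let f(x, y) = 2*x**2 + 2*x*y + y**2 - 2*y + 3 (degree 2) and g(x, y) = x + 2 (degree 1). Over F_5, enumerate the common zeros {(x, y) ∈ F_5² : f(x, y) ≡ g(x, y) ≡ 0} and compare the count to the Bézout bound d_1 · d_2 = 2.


Common zeros: ∅; count = 0; Bézout bound = 2.

deg(f) = 2, deg(g) = 1, so Bézout bound = 2.
Scan x ∈ F_5. For each x, list the y ∈ F_5 with f(x, y) ≡ 0 and those with g(x, y) ≡ 0 (mod 5); the common zeros in that column are the intersection.
  x = 0: f ≡ 0 at y ∈ ∅; g ≡ 0 at y ∈ ∅; common: ∅.
  x = 1: f ≡ 0 at y ∈ {0}; g ≡ 0 at y ∈ ∅; common: ∅.
  x = 2: f ≡ 0 at y ∈ {4}; g ≡ 0 at y ∈ ∅; common: ∅.
  x = 3: f ≡ 0 at y ∈ ∅; g ≡ 0 at y ∈ {0, 1, 2, 3, 4}; common: ∅.
  x = 4: f ≡ 0 at y ∈ {0, 4}; g ≡ 0 at y ∈ ∅; common: ∅.
Collecting: common zeros = ∅, so the count is 0.
Comparison with the Bézout bound: 0 ≤ 2 = deg(f)·deg(g), as expected for curves with no common component (the affine F_5-count falls short of the bound because intersections may lie at infinity, over extension fields, or carry multiplicity).


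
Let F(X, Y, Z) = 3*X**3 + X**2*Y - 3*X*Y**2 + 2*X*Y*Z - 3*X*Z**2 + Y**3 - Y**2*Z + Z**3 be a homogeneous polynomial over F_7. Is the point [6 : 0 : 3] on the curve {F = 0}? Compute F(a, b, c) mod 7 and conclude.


F(6,0,3) ≡ 2 (mod 7); P is NOT on the curve.

Evaluate F(6, 0, 3) term-by-term (mod 7).
  3*X**3 ↦ 3·216·1·1 = 648
  X**2*Y ↦ 1·36·0·1 = 0
  -3*X*Y**2 ↦ -3·6·0·1 = 0
  2*X*Y*Z ↦ 2·6·0·3 = 0
  -3*X*Z**2 ↦ -3·6·1·9 = -162
  Y**3 ↦ 1·1·0·1 = 0
  -Y**2*Z ↦ -1·1·0·3 = 0
  Z**3 ↦ 1·1·1·27 = 27
Sum: F(6, 0, 3) = (648) + (0) + (0) + (0) + (-162) + (0) + (0) + (27) = 513.
Reducing mod 7: 513 ≡ 2 (mod 7).
Since F(a, b, c) ≡ 2 ≠ 0 (mod 7), P does NOT lie on the curve.


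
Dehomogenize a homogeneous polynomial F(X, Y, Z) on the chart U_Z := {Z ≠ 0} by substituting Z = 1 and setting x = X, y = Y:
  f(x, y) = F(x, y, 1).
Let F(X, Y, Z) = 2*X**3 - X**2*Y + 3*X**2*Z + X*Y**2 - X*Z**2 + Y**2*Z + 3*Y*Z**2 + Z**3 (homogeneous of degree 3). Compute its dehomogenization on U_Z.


f(x, y) = 2*x**3 - x**2*y + 3*x**2 + x*y**2 - x + y**2 + 3*y + 1

On U_Z we set Z = 1. Each monomial c·X^i·Y^j·Z^k in F becomes c·x^i·y^j·1^k = c·x^i·y^j.
Substituting Z = 1: F(X, Y, 1) = 2*x**3 - x**2*y + 3*x**2 + x*y**2 - x + y**2 + 3*y + 1.
Note: deg(f) ≤ deg(F) = 3; strict inequality happens when F is divisible by Z (lost terms).


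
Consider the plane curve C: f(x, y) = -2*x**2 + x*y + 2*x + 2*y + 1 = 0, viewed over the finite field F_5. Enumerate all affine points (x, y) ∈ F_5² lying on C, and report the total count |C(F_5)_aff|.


Affine F_5-points: {(0, 2), (1, 3), (2, 2), (4, 3)}; count = 4.

For each of the 25 pairs (x, y) ∈ F_5², evaluate f(x, y) mod 5. Record the zeros.
  x = 0: [0↦1, 1↦3, 2↦0, 3↦2, 4↦4]  zeros at y ∈ {2}
  x = 1: [0↦1, 1↦4, 2↦2, 3↦0, 4↦3]  zeros at y ∈ {3}
  x = 2: [0↦2, 1↦1, 2↦0, 3↦4, 4↦3]  zeros at y ∈ {2}
  x = 3: [0↦4, 1↦4, 2↦4, 3↦4, 4↦4]  zeros at y ∈ ∅
  x = 4: [0↦2, 1↦3, 2↦4, 3↦0, 4↦1]  zeros at y ∈ {3}
Collecting zeros: affine points = {(0, 2), (1, 3), (2, 2), (4, 3)}.
Total count |C(F_5)_aff| = 4.


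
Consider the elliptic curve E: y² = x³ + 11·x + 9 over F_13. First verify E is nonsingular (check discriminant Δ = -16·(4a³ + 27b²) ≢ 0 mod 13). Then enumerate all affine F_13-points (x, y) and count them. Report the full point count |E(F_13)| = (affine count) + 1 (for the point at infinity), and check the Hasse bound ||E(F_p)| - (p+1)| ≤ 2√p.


Affine points = {(0, 3), (0, 10), (2, 0), (3, 2), (3, 11), (4, 0), (7, 0), (10, 1), (10, 12), (12, 6), (12, 7)}; affine count = 11; |E(F_13)| = 12.

Discriminant check: Δ ∝ 4a³ + 27b² = 4·11³ + 27·9² = 4·1331 + 27·81 ≡ 10 (mod 13). Nonzero ⇒ E is nonsingular.
For each x ∈ F_13, compute rhs = x³ + 11·x + 9 mod 13, then count y ∈ F_13 with y² ≡ rhs.
  x = 0: rhs = 9, matching y values: 3, 10 (2 points).
  x = 1: rhs = 8, matching y values: none (0 points).
  x = 2: rhs = 0, matching y values: 0 (1 points).
  x = 3: rhs = 4, matching y values: 2, 11 (2 points).
  x = 4: rhs = 0, matching y values: 0 (1 points).
  x = 5: rhs = 7, matching y values: none (0 points).
  x = 6: rhs = 5, matching y values: none (0 points).
  x = 7: rhs = 0, matching y values: 0 (1 points).
  x = 8: rhs = 11, matching y values: none (0 points).
  x = 9: rhs = 5, matching y values: none (0 points).
  x = 10: rhs = 1, matching y values: 1, 12 (2 points).
  x = 11: rhs = 5, matching y values: none (0 points).
  x = 12: rhs = 10, matching y values: 6, 7 (2 points).
Total affine count: 11.
Full point count |E(F_13)| = 11 + 1 = 12.
Hasse bound: |12 − (13+1)| = |-2| = 2 ≤ 2√13 ≈ 7.2111 ✓.


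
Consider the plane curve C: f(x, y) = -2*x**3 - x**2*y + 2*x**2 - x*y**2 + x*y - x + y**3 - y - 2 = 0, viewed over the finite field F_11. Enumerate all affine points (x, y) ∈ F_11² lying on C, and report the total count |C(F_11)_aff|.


Affine F_11-points: {(0, 3), (2, 9), (4, 4), (5, 6), (7, 6), (8, 3), (8, 6), (8, 10), (10, 7)}; count = 9.

For each of the 121 pairs (x, y) ∈ F_11², evaluate f(x, y) mod 11. Record the zeros.
  x = 0: [0↦9, 1↦9, 2↦4, 3↦0, 4↦3, 5↦8, 6↦10, 7↦4, 8↦7, 9↦3, 10↦9]  zeros at y ∈ {3}
  x = 1: [0↦8, 1↦7, 2↦10, 3↦1, 4↦8, 5↦4, 6↦6, 7↦9, 8↦8, 9↦9, 10↦7]  zeros at y ∈ ∅
  x = 2: [0↦10, 1↦6, 2↦4, 3↦10, 4↦8, 5↦4, 6↦4, 7↦3, 8↦7, 9↦0, 10↦10]  zeros at y ∈ {9}
  x = 3: [0↦3, 1↦5, 2↦7, 3↦4, 4↦2, 5↦7, 6↦3, 7↦7, 8↦3, 9↦8, 10↦6]  zeros at y ∈ ∅
  x = 4: [0↦8, 1↦3, 2↦7, 3↦4, 4↦0, 5↦1, 6↦2, 7↦9, 8↦6, 9↦10, 10↦5]  zeros at y ∈ {4}
  x = 5: [0↦2, 1↦10, 2↦3, 3↦9, 4↦1, 5↦7, 6↦0, 7↦8, 8↦4, 9↦5, 10↦6]  zeros at y ∈ {6}
  x = 6: [0↦6, 1↦3, 2↦5, 3↦7, 4↦4, 5↦2, 6↦7, 7↦3, 8↦7, 9↦3, 10↦8]  zeros at y ∈ ∅
  x = 7: [0↦8, 1↦3, 2↦1, 3↦8, 4↦8, 5↦7, 6↦0, 7↦4, 8↦3, 9↦3, 10↦10]  zeros at y ∈ {6}
  x = 8: [0↦7, 1↦9, 2↦1, 3↦0, 4↦1, 5↦10, 6↦0, 7↦10, 8↦2, 9↦4, 10↦0]  zeros at y ∈ {3, 6, 10}
  x = 9: [0↦2, 1↦9, 2↦4, 3↦4, 4↦4, 5↦10, 6↦6, 7↦9, 8↦3, 9↦5, 10↦10]  zeros at y ∈ ∅
  x = 10: [0↦3, 1↦2, 2↦9, 3↦8, 4↦5, 5↦6, 6↦6, 7↦0, 8↦5, 9↦5, 10↦6]  zeros at y ∈ {7}
Collecting zeros: affine points = {(0, 3), (2, 9), (4, 4), (5, 6), (7, 6), (8, 3), (8, 6), (8, 10), (10, 7)}.
Total count |C(F_11)_aff| = 9.


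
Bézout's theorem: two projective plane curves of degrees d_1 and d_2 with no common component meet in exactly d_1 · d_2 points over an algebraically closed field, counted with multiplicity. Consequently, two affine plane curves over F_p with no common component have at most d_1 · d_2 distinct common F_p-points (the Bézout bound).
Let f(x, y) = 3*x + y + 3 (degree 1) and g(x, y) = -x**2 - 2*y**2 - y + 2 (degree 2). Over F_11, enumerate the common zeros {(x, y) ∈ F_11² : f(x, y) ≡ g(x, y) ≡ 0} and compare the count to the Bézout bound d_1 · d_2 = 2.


Common zeros: ∅; count = 0; Bézout bound = 2.

deg(f) = 1, deg(g) = 2, so Bézout bound = 2.
Scan x ∈ F_11. For each x, list the y ∈ F_11 with f(x, y) ≡ 0 and those with g(x, y) ≡ 0 (mod 11); the common zeros in that column are the intersection.
  x = 0: f ≡ 0 at y ∈ {8}; g ≡ 0 at y ∈ ∅; common: ∅.
  x = 1: f ≡ 0 at y ∈ {5}; g ≡ 0 at y ∈ {6, 10}; common: ∅.
  x = 2: f ≡ 0 at y ∈ {2}; g ≡ 0 at y ∈ ∅; common: ∅.
  x = 3: f ≡ 0 at y ∈ {10}; g ≡ 0 at y ∈ {8}; common: ∅.
  x = 4: f ≡ 0 at y ∈ {7}; g ≡ 0 at y ∈ ∅; common: ∅.
  x = 5: f ≡ 0 at y ∈ {4}; g ≡ 0 at y ∈ {2, 3}; common: ∅.
  x = 6: f ≡ 0 at y ∈ {1}; g ≡ 0 at y ∈ {2, 3}; common: ∅.
  x = 7: f ≡ 0 at y ∈ {9}; g ≡ 0 at y ∈ ∅; common: ∅.
  x = 8: f ≡ 0 at y ∈ {6}; g ≡ 0 at y ∈ {8}; common: ∅.
  x = 9: f ≡ 0 at y ∈ {3}; g ≡ 0 at y ∈ ∅; common: ∅.
  x = 10: f ≡ 0 at y ∈ {0}; g ≡ 0 at y ∈ {6, 10}; common: ∅.
Collecting: common zeros = ∅, so the count is 0.
Comparison with the Bézout bound: 0 ≤ 2 = deg(f)·deg(g), as expected for curves with no common component (the affine F_11-count falls short of the bound because intersections may lie at infinity, over extension fields, or carry multiplicity).


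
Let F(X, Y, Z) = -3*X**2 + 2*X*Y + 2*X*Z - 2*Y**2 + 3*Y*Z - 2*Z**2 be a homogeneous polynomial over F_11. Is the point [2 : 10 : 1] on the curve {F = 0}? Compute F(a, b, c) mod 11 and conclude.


F(2,10,1) ≡ 3 (mod 11); P is NOT on the curve.

Evaluate F(2, 10, 1) term-by-term (mod 11).
  -3*X**2 ↦ -3·4·1·1 = -12
  2*X*Y ↦ 2·2·10·1 = 40
  2*X*Z ↦ 2·2·1·1 = 4
  -2*Y**2 ↦ -2·1·100·1 = -200
  3*Y*Z ↦ 3·1·10·1 = 30
  -2*Z**2 ↦ -2·1·1·1 = -2
Sum: F(2, 10, 1) = (-12) + (40) + (4) + (-200) + (30) + (-2) = -140.
Reducing mod 11: -140 ≡ 3 (mod 11).
Since F(a, b, c) ≡ 3 ≠ 0 (mod 11), P does NOT lie on the curve.


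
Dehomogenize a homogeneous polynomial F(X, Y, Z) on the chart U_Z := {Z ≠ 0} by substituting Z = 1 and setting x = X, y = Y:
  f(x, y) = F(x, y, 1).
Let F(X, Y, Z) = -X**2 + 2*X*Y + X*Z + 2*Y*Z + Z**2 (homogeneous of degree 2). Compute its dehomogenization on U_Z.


f(x, y) = -x**2 + 2*x*y + x + 2*y + 1

On U_Z we set Z = 1. Each monomial c·X^i·Y^j·Z^k in F becomes c·x^i·y^j·1^k = c·x^i·y^j.
Substituting Z = 1: F(X, Y, 1) = -x**2 + 2*x*y + x + 2*y + 1.
Note: deg(f) ≤ deg(F) = 2; strict inequality happens when F is divisible by Z (lost terms).


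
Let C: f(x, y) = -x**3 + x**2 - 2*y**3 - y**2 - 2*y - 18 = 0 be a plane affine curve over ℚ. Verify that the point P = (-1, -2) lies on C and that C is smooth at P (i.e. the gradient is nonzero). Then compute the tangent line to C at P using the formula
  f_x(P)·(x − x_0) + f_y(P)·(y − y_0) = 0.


Tangent line at P: -5*x - 22*y - 49 = 0.

Step 1: f(-1, -2) = 0, so P lies on C.
Step 2: partial derivatives
  f_x(x, y) = -3*x**2 + 2*x, f_y(x, y) = -6*y**2 - 2*y - 2.
  f_x(P) = -5, f_y(P) = -22 (gradient nonzero, so P is smooth).
Step 3: tangent line at P: -5·(x − -1) + -22·(y − -2) = 0.
Expanding: -5*x - 22*y - 49 = 0.


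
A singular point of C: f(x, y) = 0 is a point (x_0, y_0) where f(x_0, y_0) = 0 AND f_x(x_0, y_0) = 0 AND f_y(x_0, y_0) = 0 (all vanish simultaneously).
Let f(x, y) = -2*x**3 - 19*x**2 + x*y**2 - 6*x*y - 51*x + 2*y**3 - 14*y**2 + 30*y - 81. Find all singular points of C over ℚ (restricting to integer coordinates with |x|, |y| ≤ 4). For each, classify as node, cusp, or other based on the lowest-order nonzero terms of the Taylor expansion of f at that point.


Singular points: {(-3, 3)}; classification: node.

Compute partial derivatives:
  f_x = -6*x**2 - 38*x + y**2 - 6*y - 51.
  f_y = 2*x*y - 6*x + 6*y**2 - 28*y + 30.
Scan x_0 ∈ {−4, ..., 4}. For each x_0, f_y(x_0, y) is a polynomial in y; find its integer roots y ∈ {−4, ..., 4}, then test f_x and f at those candidates.
  x = -4: f_y(-4, y) = 6*y**2 - 36*y + 54; vanishes at y ∈ {3}. (-4, 3): f_x = -4 ≠ 0.
  x = -3: f_y(-3, y) = 6*y**2 - 34*y + 48; vanishes at y ∈ {3}. (-3, 3): f_x = 0, f = 0 — SINGULAR.
  x = -2: f_y(-2, y) = 6*y**2 - 32*y + 42; vanishes at y ∈ {3}. (-2, 3): f_x = -8 ≠ 0.
  x = -1: f_y(-1, y) = 6*y**2 - 30*y + 36; vanishes at y ∈ {2, 3}. (-1, 2): f_x = -27 ≠ 0; (-1, 3): f_x = -28 ≠ 0.
  x = 0: f_y(0, y) = 6*y**2 - 28*y + 30; vanishes at y ∈ {3}. (0, 3): f_x = -60 ≠ 0.
  x = 1: f_y(1, y) = 6*y**2 - 26*y + 24; vanishes at y ∈ {3}. (1, 3): f_x = -104 ≠ 0.
  x = 2: f_y(2, y) = 6*y**2 - 24*y + 18; vanishes at y ∈ {1, 3}. (2, 1): f_x = -156 ≠ 0; (2, 3): f_x = -160 ≠ 0.
  x = 3: f_y(3, y) = 6*y**2 - 22*y + 12; vanishes at y ∈ {3}. (3, 3): f_x = -228 ≠ 0.
  x = 4: f_y(4, y) = 6*y**2 - 20*y + 6; vanishes at y ∈ {3}. (4, 3): f_x = -308 ≠ 0.
Only singular point on the grid: (-3, 3).
Classify: substitute x = -3 + u, y = 3 + v and expand: f = -2*u**3 - u**2 + u*v**2 + 2*v**3 + v**2.
No constant or linear terms (consistent with a singular point). Quadratic part: -u**2 + v**2. Cubic part: -2*u**3 + u*v**2 + 2*v**3.
The quadratic part v**2 - u**2 = (v − u)(v + u) splits into two distinct linear factors, so there are two distinct tangent lines y − 3 = ±(x − -3) — this is a node (ordinary double point).
Classification: node.


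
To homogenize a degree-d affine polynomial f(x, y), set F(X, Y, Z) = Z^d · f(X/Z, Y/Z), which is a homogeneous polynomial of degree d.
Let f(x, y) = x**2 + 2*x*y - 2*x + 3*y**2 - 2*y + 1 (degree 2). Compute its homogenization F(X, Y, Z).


F(X, Y, Z) = X**2 + 2*X*Y - 2*X*Z + 3*Y**2 - 2*Y*Z + Z**2

deg(f) = 2.
Substitute x = X/Z, y = Y/Z into f, then multiply by Z^2.
  monomial 1·x^2·y^0 ↦ 1·X^2·Y^0·Z^0.
  monomial 2·x^1·y^1 ↦ 2·X^1·Y^1·Z^0.
  monomial -2·x^1·y^0 ↦ -2·X^1·Y^0·Z^1.
  monomial 3·x^0·y^2 ↦ 3·X^0·Y^2·Z^0.
  monomial -2·x^0·y^1 ↦ -2·X^0·Y^1·Z^1.
  monomial 1·x^0·y^0 ↦ 1·X^0·Y^0·Z^2.
Collecting: F(X, Y, Z) = X**2 + 2*X*Y - 2*X*Z + 3*Y**2 - 2*Y*Z + Z**2.


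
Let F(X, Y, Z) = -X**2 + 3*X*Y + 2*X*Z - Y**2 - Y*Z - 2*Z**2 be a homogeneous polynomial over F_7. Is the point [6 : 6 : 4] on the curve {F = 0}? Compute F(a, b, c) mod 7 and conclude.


F(6,6,4) ≡ 0 (mod 7); P is on the curve.

Evaluate F(6, 6, 4) term-by-term (mod 7).
  -X**2 ↦ -1·36·1·1 = -36
  3*X*Y ↦ 3·6·6·1 = 108
  2*X*Z ↦ 2·6·1·4 = 48
  -Y**2 ↦ -1·1·36·1 = -36
  -Y*Z ↦ -1·1·6·4 = -24
  -2*Z**2 ↦ -2·1·1·16 = -32
Sum: F(6, 6, 4) = (-36) + (108) + (48) + (-36) + (-24) + (-32) = 28.
Reducing mod 7: 28 ≡ 0 (mod 7).
Since F(a, b, c) ≡ 0 (mod 7), P lies on the curve.


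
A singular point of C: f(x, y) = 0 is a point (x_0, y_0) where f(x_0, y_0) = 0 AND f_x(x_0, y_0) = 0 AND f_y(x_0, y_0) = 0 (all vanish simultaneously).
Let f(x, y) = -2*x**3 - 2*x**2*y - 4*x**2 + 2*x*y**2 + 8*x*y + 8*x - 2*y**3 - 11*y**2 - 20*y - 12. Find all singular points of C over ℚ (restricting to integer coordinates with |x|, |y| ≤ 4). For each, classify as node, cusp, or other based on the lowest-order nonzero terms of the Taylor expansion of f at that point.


Singular points: {(0, -2)}; classification: cusp.

Compute partial derivatives:
  f_x = -6*x**2 - 4*x*y - 8*x + 2*y**2 + 8*y + 8.
  f_y = -2*x**2 + 4*x*y + 8*x - 6*y**2 - 22*y - 20.
Scan x_0 ∈ {−4, ..., 4}. For each x_0, f_y(x_0, y) is a polynomial in y; find its integer roots y ∈ {−4, ..., 4}, then test f_x and f at those candidates.
  x = -4: f_y(-4, y) = -6*y**2 - 38*y - 84; no integer root y with |y| ≤ 4.
  x = -3: f_y(-3, y) = -6*y**2 - 34*y - 62; no integer root y with |y| ≤ 4.
  x = -2: f_y(-2, y) = -6*y**2 - 30*y - 44; no integer root y with |y| ≤ 4.
  x = -1: f_y(-1, y) = -6*y**2 - 26*y - 30; no integer root y with |y| ≤ 4.
  x = 0: f_y(0, y) = -6*y**2 - 22*y - 20; vanishes at y ∈ {-2}. (0, -2): f_x = 0, f = 0 — SINGULAR.
  x = 1: f_y(1, y) = -6*y**2 - 18*y - 14; no integer root y with |y| ≤ 4.
  x = 2: f_y(2, y) = -6*y**2 - 14*y - 12; no integer root y with |y| ≤ 4.
  x = 3: f_y(3, y) = -6*y**2 - 10*y - 14; no integer root y with |y| ≤ 4.
  x = 4: f_y(4, y) = -6*y**2 - 6*y - 20; no integer root y with |y| ≤ 4.
Only singular point on the grid: (0, -2).
Classify: substitute x = 0 + u, y = -2 + v and expand: f = -2*u**3 - 2*u**2*v + 2*u*v**2 - 2*v**3 + v**2.
No constant or linear terms (consistent with a singular point). Quadratic part: v**2. Cubic part: -2*u**3 - 2*u**2*v + 2*u*v**2 - 2*v**3.
The quadratic part v**2 is a perfect square, so there is a single (double) tangent line v = 0, i.e. y = -2. Restricting the cubic part to that line (v = 0) leaves -2*u**3 ≠ 0, so f is not divisible by v and the branch is v² ≈ 2*u**3 to lowest order — this is a cusp.
Classification: cusp.


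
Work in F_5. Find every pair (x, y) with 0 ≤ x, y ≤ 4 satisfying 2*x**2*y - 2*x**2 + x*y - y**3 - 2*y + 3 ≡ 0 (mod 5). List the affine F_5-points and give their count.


Affine F_5-points: {(0, 1), (0, 3), (1, 2), (2, 0), (3, 0), (3, 2), (3, 3)}; count = 7.

For each of the 25 pairs (x, y) ∈ F_5², evaluate f(x, y) mod 5. Record the zeros.
  x = 0: [0↦3, 1↦0, 2↦1, 3↦0, 4↦1]  zeros at y ∈ {1, 3}
  x = 1: [0↦1, 1↦1, 2↦0, 3↦2, 4↦1]  zeros at y ∈ {2}
  x = 2: [0↦0, 1↦2, 2↦3, 3↦2, 4↦3]  zeros at y ∈ {0}
  x = 3: [0↦0, 1↦3, 2↦0, 3↦0, 4↦2]  zeros at y ∈ {0, 2, 3}
  x = 4: [0↦1, 1↦4, 2↦1, 3↦1, 4↦3]  zeros at y ∈ ∅
Collecting zeros: affine points = {(0, 1), (0, 3), (1, 2), (2, 0), (3, 0), (3, 2), (3, 3)}.
Total count |C(F_5)_aff| = 7.


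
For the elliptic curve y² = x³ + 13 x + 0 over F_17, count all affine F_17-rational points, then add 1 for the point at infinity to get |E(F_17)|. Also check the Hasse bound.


Affine points = {(0, 0), (2, 0), (3, 7), (3, 10), (7, 3), (7, 14), (8, 2), (8, 15), (9, 8), (9, 9), (10, 5), (10, 12), (14, 6), (14, 11), (15, 0)}; affine count = 15; |E(F_17)| = 16.

Discriminant check: Δ ∝ 4a³ + 27b² = 4·13³ + 27·0² = 4·2197 + 27·0 ≡ 16 (mod 17). Nonzero ⇒ E is nonsingular.
For each x ∈ F_17, compute rhs = x³ + 13·x + 0 mod 17, then count y ∈ F_17 with y² ≡ rhs.
  x = 0: rhs = 0, matching y values: 0 (1 points).
  x = 1: rhs = 14, matching y values: none (0 points).
  x = 2: rhs = 0, matching y values: 0 (1 points).
  x = 3: rhs = 15, matching y values: 7, 10 (2 points).
  x = 4: rhs = 14, matching y values: none (0 points).
  x = 5: rhs = 3, matching y values: none (0 points).
  x = 6: rhs = 5, matching y values: none (0 points).
  x = 7: rhs = 9, matching y values: 3, 14 (2 points).
  x = 8: rhs = 4, matching y values: 2, 15 (2 points).
  x = 9: rhs = 13, matching y values: 8, 9 (2 points).
  x = 10: rhs = 8, matching y values: 5, 12 (2 points).
  x = 11: rhs = 12, matching y values: none (0 points).
  x = 12: rhs = 14, matching y values: none (0 points).
  x = 13: rhs = 3, matching y values: none (0 points).
  x = 14: rhs = 2, matching y values: 6, 11 (2 points).
  x = 15: rhs = 0, matching y values: 0 (1 points).
  x = 16: rhs = 3, matching y values: none (0 points).
Total affine count: 15.
Full point count |E(F_17)| = 15 + 1 = 16.
Hasse bound: |16 − (17+1)| = |-2| = 2 ≤ 2√17 ≈ 8.2462 ✓.


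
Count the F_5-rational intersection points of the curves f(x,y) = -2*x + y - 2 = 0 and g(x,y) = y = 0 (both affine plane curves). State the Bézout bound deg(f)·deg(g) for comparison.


Common zeros: {(4, 0)}; count = 1; Bézout bound = 1.

deg(f) = 1, deg(g) = 1, so Bézout bound = 1.
Scan x ∈ F_5. For each x, list the y ∈ F_5 with f(x, y) ≡ 0 and those with g(x, y) ≡ 0 (mod 5); the common zeros in that column are the intersection.
  x = 0: f ≡ 0 at y ∈ {2}; g ≡ 0 at y ∈ {0}; common: ∅.
  x = 1: f ≡ 0 at y ∈ {4}; g ≡ 0 at y ∈ {0}; common: ∅.
  x = 2: f ≡ 0 at y ∈ {1}; g ≡ 0 at y ∈ {0}; common: ∅.
  x = 3: f ≡ 0 at y ∈ {3}; g ≡ 0 at y ∈ {0}; common: ∅.
  x = 4: f ≡ 0 at y ∈ {0}; g ≡ 0 at y ∈ {0}; common: {0}.
Collecting: common zeros = {(4, 0)}, so the count is 1.
Comparison with the Bézout bound: 1 ≤ 1 = deg(f)·deg(g), as expected for curves with no common component (the bound is attained).


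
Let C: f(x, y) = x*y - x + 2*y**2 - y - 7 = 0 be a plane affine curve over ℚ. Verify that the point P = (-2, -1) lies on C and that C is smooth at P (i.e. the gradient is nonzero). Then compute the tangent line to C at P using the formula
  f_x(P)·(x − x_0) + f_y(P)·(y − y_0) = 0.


Tangent line at P: -2*x - 7*y - 11 = 0.

Step 1: f(-2, -1) = 0, so P lies on C.
Step 2: partial derivatives
  f_x(x, y) = y - 1, f_y(x, y) = x + 4*y - 1.
  f_x(P) = -2, f_y(P) = -7 (gradient nonzero, so P is smooth).
Step 3: tangent line at P: -2·(x − -2) + -7·(y − -1) = 0.
Expanding: -2*x - 7*y - 11 = 0.


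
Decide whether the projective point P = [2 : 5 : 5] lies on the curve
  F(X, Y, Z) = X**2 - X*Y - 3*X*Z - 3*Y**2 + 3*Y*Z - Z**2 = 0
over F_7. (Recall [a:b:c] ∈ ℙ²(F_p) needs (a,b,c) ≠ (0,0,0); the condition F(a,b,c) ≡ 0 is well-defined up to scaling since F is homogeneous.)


F(2,5,5) ≡ 2 (mod 7); P is NOT on the curve.

Evaluate F(2, 5, 5) term-by-term (mod 7).
  X**2 ↦ 1·4·1·1 = 4
  -X*Y ↦ -1·2·5·1 = -10
  -3*X*Z ↦ -3·2·1·5 = -30
  -3*Y**2 ↦ -3·1·25·1 = -75
  3*Y*Z ↦ 3·1·5·5 = 75
  -Z**2 ↦ -1·1·1·25 = -25
Sum: F(2, 5, 5) = (4) + (-10) + (-30) + (-75) + (75) + (-25) = -61.
Reducing mod 7: -61 ≡ 2 (mod 7).
Since F(a, b, c) ≡ 2 ≠ 0 (mod 7), P does NOT lie on the curve.


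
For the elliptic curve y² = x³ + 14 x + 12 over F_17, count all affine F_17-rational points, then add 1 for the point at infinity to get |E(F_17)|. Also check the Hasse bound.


Affine points = {(3, 8), (3, 9), (4, 8), (4, 9), (9, 0), (10, 8), (10, 9), (11, 1), (11, 16), (12, 2), (12, 15)}; affine count = 11; |E(F_17)| = 12.

Discriminant check: Δ ∝ 4a³ + 27b² = 4·14³ + 27·12² = 4·2744 + 27·144 ≡ 6 (mod 17). Nonzero ⇒ E is nonsingular.
For each x ∈ F_17, compute rhs = x³ + 14·x + 12 mod 17, then count y ∈ F_17 with y² ≡ rhs.
  x = 0: rhs = 12, matching y values: none (0 points).
  x = 1: rhs = 10, matching y values: none (0 points).
  x = 2: rhs = 14, matching y values: none (0 points).
  x = 3: rhs = 13, matching y values: 8, 9 (2 points).
  x = 4: rhs = 13, matching y values: 8, 9 (2 points).
  x = 5: rhs = 3, matching y values: none (0 points).
  x = 6: rhs = 6, matching y values: none (0 points).
  x = 7: rhs = 11, matching y values: none (0 points).
  x = 8: rhs = 7, matching y values: none (0 points).
  x = 9: rhs = 0, matching y values: 0 (1 points).
  x = 10: rhs = 13, matching y values: 8, 9 (2 points).
  x = 11: rhs = 1, matching y values: 1, 16 (2 points).
  x = 12: rhs = 4, matching y values: 2, 15 (2 points).
  x = 13: rhs = 11, matching y values: none (0 points).
  x = 14: rhs = 11, matching y values: none (0 points).
  x = 15: rhs = 10, matching y values: none (0 points).
  x = 16: rhs = 14, matching y values: none (0 points).
Total affine count: 11.
Full point count |E(F_17)| = 11 + 1 = 12.
Hasse bound: |12 − (17+1)| = |-6| = 6 ≤ 2√17 ≈ 8.2462 ✓.


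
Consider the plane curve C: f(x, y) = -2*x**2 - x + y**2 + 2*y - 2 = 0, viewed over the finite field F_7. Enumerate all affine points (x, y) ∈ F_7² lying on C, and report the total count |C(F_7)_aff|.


Affine F_7-points: {(4, 1), (4, 4), (5, 2), (5, 3), (6, 1), (6, 4)}; count = 6.

For each of the 49 pairs (x, y) ∈ F_7², evaluate f(x, y) mod 7. Record the zeros.
  x = 0: [0↦5, 1↦1, 2↦6, 3↦6, 4↦1, 5↦5, 6↦4]  zeros at y ∈ ∅
  x = 1: [0↦2, 1↦5, 2↦3, 3↦3, 4↦5, 5↦2, 6↦1]  zeros at y ∈ ∅
  x = 2: [0↦2, 1↦5, 2↦3, 3↦3, 4↦5, 5↦2, 6↦1]  zeros at y ∈ ∅
  x = 3: [0↦5, 1↦1, 2↦6, 3↦6, 4↦1, 5↦5, 6↦4]  zeros at y ∈ ∅
  x = 4: [0↦4, 1↦0, 2↦5, 3↦5, 4↦0, 5↦4, 6↦3]  zeros at y ∈ {1, 4}
  x = 5: [0↦6, 1↦2, 2↦0, 3↦0, 4↦2, 5↦6, 6↦5]  zeros at y ∈ {2, 3}
  x = 6: [0↦4, 1↦0, 2↦5, 3↦5, 4↦0, 5↦4, 6↦3]  zeros at y ∈ {1, 4}
Collecting zeros: affine points = {(4, 1), (4, 4), (5, 2), (5, 3), (6, 1), (6, 4)}.
Total count |C(F_7)_aff| = 6.


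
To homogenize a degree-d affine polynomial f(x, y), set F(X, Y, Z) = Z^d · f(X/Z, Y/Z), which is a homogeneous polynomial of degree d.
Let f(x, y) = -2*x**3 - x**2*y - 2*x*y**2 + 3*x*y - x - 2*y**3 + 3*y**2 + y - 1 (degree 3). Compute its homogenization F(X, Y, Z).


F(X, Y, Z) = -2*X**3 - X**2*Y - 2*X*Y**2 + 3*X*Y*Z - X*Z**2 - 2*Y**3 + 3*Y**2*Z + Y*Z**2 - Z**3

deg(f) = 3.
Substitute x = X/Z, y = Y/Z into f, then multiply by Z^3.
  monomial -2·x^3·y^0 ↦ -2·X^3·Y^0·Z^0.
  monomial -1·x^2·y^1 ↦ -1·X^2·Y^1·Z^0.
  monomial -2·x^1·y^2 ↦ -2·X^1·Y^2·Z^0.
  monomial 3·x^1·y^1 ↦ 3·X^1·Y^1·Z^1.
  monomial -1·x^1·y^0 ↦ -1·X^1·Y^0·Z^2.
  monomial -2·x^0·y^3 ↦ -2·X^0·Y^3·Z^0.
  monomial 3·x^0·y^2 ↦ 3·X^0·Y^2·Z^1.
  monomial 1·x^0·y^1 ↦ 1·X^0·Y^1·Z^2.
  monomial -1·x^0·y^0 ↦ -1·X^0·Y^0·Z^3.
Collecting: F(X, Y, Z) = -2*X**3 - X**2*Y - 2*X*Y**2 + 3*X*Y*Z - X*Z**2 - 2*Y**3 + 3*Y**2*Z + Y*Z**2 - Z**3.


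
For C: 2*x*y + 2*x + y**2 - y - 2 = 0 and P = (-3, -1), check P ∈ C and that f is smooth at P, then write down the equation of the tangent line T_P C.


Tangent line at P: -9*y - 9 = 0.

Step 1: f(-3, -1) = 0, so P lies on C.
Step 2: partial derivatives
  f_x(x, y) = 2*y + 2, f_y(x, y) = 2*x + 2*y - 1.
  f_x(P) = 0, f_y(P) = -9 (gradient nonzero, so P is smooth).
Step 3: tangent line at P: 0·(x − -3) + -9·(y − -1) = 0.
Expanding: -9*y - 9 = 0.
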